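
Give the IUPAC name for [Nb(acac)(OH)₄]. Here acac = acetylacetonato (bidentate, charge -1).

(acetylacetonato)tetrahydroxoniobium(V)

There is no counter-ion, so the complex is neutral overall.
Ligand charges: 1×acetylacetonato (-1 each), 4×hydroxo (-1 each); total -5. So Nb + (-5) = 0, giving Nb = +5.
Ligands are named alphabetically: acetylacetonato before hydroxo.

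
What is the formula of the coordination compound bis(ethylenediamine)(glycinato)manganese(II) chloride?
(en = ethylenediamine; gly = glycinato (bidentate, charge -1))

Ligands: 2 ethylenediamine (en, neutral), 1 glycinato (gly, -1). Ligand charge sum = -1.
Charge balance with chloride (-1) requires 1 complex ion per 1 chloride.

[Mn(en)2(gly)]Cl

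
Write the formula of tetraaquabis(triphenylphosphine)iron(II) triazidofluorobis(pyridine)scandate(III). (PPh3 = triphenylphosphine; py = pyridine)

Cation [Fe…]: ligand charges 0, Fe(II) ⇒ ion charge 2+.
Anion [Sc…]: ligand charges -4, Sc(III) ⇒ ion charge 1−.
One 2+ cation requires 2 of the 1− anion.

[Fe(H2O)4(PPh3)2][ScF(N3)3(py)2]2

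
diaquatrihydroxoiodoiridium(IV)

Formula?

Ligands: 2 aqua (H2O, neutral), 3 hydroxo (OH, -1), 1 iodo (I, -1). Ligand charge sum = -4.
With Ir in oxidation state +4, the complex ion is [Ir...].

[Ir(H2O)2I(OH)3]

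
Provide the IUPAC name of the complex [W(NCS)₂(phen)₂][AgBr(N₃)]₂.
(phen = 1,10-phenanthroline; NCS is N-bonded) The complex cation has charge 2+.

The complex cation is given as 2+; its ligand charges sum to -2, so W = +4.
With 2 anions per cation, each anion must be 2/2 = 1−.
Anion: ligand charges sum to -2; for the ion to be 1−, Ag = +1.

diisothiocyanatobis(1,10-phenanthroline)tungsten(IV) azidobromoargentate(I)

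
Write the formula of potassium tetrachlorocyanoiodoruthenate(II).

Ligands: 4 chloro (Cl, -1), 1 cyano (CN, -1), 1 iodo (I, -1). Ligand charge sum = -6.
With Ru in oxidation state +2, the complex ion is [Ru...]^4−.
Charge balance with potassium (+1) requires 1 complex ion per 4 potassium.

K4[RuCl4(CN)I]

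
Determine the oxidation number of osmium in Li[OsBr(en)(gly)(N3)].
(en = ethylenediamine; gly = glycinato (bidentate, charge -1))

1 lithium outside the brackets (+1 each) → the complex ion is 1−.
Ligand charges: 1×en neutral; 1×Br = -1; 1×N3 = -1; 1×gly = -1; sum -3.
Os + (-3) = 1− ⇒ Os is +2.

+2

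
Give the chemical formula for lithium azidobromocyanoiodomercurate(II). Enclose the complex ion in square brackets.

Ligands: 1 azido (N3, -1), 1 iodo (I, -1), 1 bromo (Br, -1), 1 cyano (CN, -1). Ligand charge sum = -4.
With Hg in oxidation state +2, the complex ion is [Hg...]^2−.
Charge balance with lithium (+1) requires 1 complex ion per 2 lithium.

Li2[HgBr(CN)I(N3)]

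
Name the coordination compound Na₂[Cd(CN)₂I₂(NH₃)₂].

sodium diamminedicyanodiiodocadmate(II)

The 2 sodium counter-ions carry a total charge of +2, so each complex ion is 2−.
Ligand charges: 2×iodo (-1 each), 2×cyano (-1 each), 2×ammine (neutral); total -4. So Cd + (-4) = 2−, giving Cd = +2.
The complex ion is anionic, so cadmium takes the -ate form cadmate(II).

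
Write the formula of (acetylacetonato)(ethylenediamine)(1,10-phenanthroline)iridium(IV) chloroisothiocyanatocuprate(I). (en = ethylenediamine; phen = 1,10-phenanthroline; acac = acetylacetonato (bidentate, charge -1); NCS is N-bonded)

Cation [Ir…]: ligand charges -1, Ir(IV) ⇒ ion charge 3+.
Anion [Cu…]: ligand charges -2, Cu(I) ⇒ ion charge 1−.
One 3+ cation requires 3 of the 1− anion.

[Ir(acac)(en)(phen)][CuCl(NCS)]3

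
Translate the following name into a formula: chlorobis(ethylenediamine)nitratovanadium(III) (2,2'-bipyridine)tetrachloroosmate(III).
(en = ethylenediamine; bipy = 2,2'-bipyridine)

Cation [V…]: ligand charges -2, V(III) ⇒ ion charge 1+.
Anion [Os…]: ligand charges -4, Os(III) ⇒ ion charge 1−.
One 1+ cation balances one 1− anion.

[VCl(en)2(NO3)][Os(bipy)Cl4]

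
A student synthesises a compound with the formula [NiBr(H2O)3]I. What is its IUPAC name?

triaquabromonickel(II) iodide

The 1 iodide counter-ion carries a total charge of -1, so each complex ion is 1+.
Ligand charges: 1×bromo (-1 each), 3×aqua (neutral); total -1. So Ni + (-1) = 1+, giving Ni = +2.
Ligands are named alphabetically: aqua before bromo.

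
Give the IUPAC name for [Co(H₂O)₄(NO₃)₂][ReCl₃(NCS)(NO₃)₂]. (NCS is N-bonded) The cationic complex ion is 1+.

Both ions are complex: the cation is named first with the plain metal name, the anion second with the -ate form; each ion's ligands are alphabetised independently.
The complex cation is given as 1+; its ligand charges sum to -2, so Co = +3.
A 1:1 salt means the anion carries the equal and opposite charge, 1−.
Anion: ligand charges sum to -6; for the ion to be 1−, Re = +5.

tetraaquadinitratocobalt(III) trichloroisothiocyanatodinitratorhenate(V)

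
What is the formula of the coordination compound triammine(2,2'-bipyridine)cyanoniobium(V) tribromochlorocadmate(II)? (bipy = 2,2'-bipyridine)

Cation [Nb…]: ligand charges -1, Nb(V) ⇒ ion charge 4+.
Anion [Cd…]: ligand charges -4, Cd(II) ⇒ ion charge 2−.
One 4+ cation requires 2 of the 2− anion.

[Nb(bipy)(CN)(NH3)3][CdBr3Cl]2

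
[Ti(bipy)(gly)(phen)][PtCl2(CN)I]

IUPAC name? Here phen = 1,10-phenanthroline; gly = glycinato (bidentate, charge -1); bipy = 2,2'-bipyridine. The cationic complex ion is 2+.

Both ions are complex: the cation is named first with the plain metal name, the anion second with the -ate form; each ion's ligands are alphabetised independently.
The complex cation is given as 2+; its ligand charges sum to -1, so Ti = +3.
A 1:1 salt means the anion carries the equal and opposite charge, 2−.
Anion: ligand charges sum to -4; for the ion to be 2−, Pt = +2.

(2,2'-bipyridine)(glycinato)(1,10-phenanthroline)titanium(III) dichlorocyanoiodoplatinate(II)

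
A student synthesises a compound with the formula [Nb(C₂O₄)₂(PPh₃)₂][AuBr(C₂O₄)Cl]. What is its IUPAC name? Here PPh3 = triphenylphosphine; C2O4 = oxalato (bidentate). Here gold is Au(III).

dioxalatobis(triphenylphosphine)niobium(V) bromochlorooxalatoaurate(III)

Both ions are complex: the cation is named first with the plain metal name, the anion second with the -ate form; each ion's ligands are alphabetised independently.
Au is given as +3; the anion's ligand charges sum to -4, so the complex anion is 1−.
A 1:1 salt means the cation carries the equal and opposite charge, 1+.
Cation: ligand charges sum to -4; for the ion to be 1+, Nb = +5.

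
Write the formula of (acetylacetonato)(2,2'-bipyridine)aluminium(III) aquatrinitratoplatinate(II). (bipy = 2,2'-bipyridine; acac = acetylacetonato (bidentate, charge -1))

[Al(acac)(bipy)][Pt(H2O)(NO3)3]2

Cation [Al…]: ligand charges -1, Al(III) ⇒ ion charge 2+.
Anion [Pt…]: ligand charges -3, Pt(II) ⇒ ion charge 1−.
One 2+ cation requires 2 of the 1− anion.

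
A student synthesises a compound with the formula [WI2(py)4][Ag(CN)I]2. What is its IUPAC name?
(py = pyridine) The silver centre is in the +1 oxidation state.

Both ions are complex: the cation is named first with the plain metal name, the anion second with the -ate form; each ion's ligands are alphabetised independently.
Ag is given as +1; the anion's ligand charges sum to -2, so the complex anion is 1−.
With 2 anions per cation, the cation must be 2×1 = 2+.
Cation: ligand charges sum to -2; for the ion to be 2+, W = +4.

diiodotetrakis(pyridine)tungsten(IV) cyanoiodoargentate(I)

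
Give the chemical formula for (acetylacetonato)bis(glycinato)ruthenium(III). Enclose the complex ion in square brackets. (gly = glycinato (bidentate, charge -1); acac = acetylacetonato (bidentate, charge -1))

Ligands: 2 glycinato (gly, -1), 1 acetylacetonato (acac, -1). Ligand charge sum = -3.
With Ru in oxidation state +3, the complex ion is [Ru...].

[Ru(acac)(gly)2]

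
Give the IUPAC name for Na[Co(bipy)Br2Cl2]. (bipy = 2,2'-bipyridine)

sodium (2,2'-bipyridine)dibromodichlorocobaltate(III)

The 1 sodium counter-ion carries a total charge of +1, so each complex ion is 1−.
Ligand charges: 1×2,2'-bipyridine (neutral), 2×bromo (-1 each), 2×chloro (-1 each); total -4. So Co + (-4) = 1−, giving Co = +3.
The complex ion is anionic, so cobalt takes the -ate form cobaltate(III).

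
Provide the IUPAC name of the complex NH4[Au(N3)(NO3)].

ammonium azidonitratoaurate(I)

The 1 ammonium counter-ion carries a total charge of +1, so each complex ion is 1−.
Ligand charges: 1×nitrato (-1 each), 1×azido (-1 each); total -2. So Au + (-2) = 1−, giving Au = +1.
The complex ion is anionic, so gold takes the -ate form aurate(I).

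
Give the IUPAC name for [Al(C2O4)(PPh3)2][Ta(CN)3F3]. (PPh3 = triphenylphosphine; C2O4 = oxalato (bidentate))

oxalatobis(triphenylphosphine)aluminium(III) tricyanotrifluorotantalate(V)

Aluminium is always +3 in its complexes; the cation's ligand charges sum to -2, so the complex cation is 1+.
A 1:1 salt means the anion carries the equal and opposite charge, 1−.
Anion: ligand charges sum to -6; for the ion to be 1−, Ta = +5.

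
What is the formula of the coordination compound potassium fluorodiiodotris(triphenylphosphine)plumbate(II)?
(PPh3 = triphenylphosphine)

K[PbFI2(PPh3)3]

Ligands: 1 fluoro (F, -1), 2 iodo (I, -1), 3 triphenylphosphine (PPh3, neutral). Ligand charge sum = -3.
Charge balance with potassium (+1) requires 1 complex ion per 1 potassium.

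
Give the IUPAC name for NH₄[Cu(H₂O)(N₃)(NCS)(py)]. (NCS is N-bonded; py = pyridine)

The 1 ammonium counter-ion carries a total charge of +1, so each complex ion is 1−.
Ligand charges: 1×azido (-1 each), 1×aqua (neutral), 1×isothiocyanato (-1 each), 1×pyridine (neutral); total -2. So Cu + (-2) = 1−, giving Cu = +1.
Ligands are named alphabetically: aqua before azido before isothiocyanato before pyridine.
The complex ion is anionic, so copper takes the -ate form cuprate(I).

ammonium aquaazidoisothiocyanato(pyridine)cuprate(I)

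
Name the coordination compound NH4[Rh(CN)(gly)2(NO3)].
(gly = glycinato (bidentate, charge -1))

ammonium cyanobis(glycinato)nitratorhodate(III)

The 1 ammonium counter-ion carries a total charge of +1, so each complex ion is 1−.
Ligand charges: 1×cyano (-1 each), 2×glycinato (-1 each), 1×nitrato (-1 each); total -4. So Rh + (-4) = 1−, giving Rh = +3.
The complex ion is anionic, so rhodium takes the -ate form rhodate(III).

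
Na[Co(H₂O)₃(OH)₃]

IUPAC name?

sodium triaquatrihydroxocobaltate(II)

The 1 sodium counter-ion carries a total charge of +1, so each complex ion is 1−.
Ligand charges: 3×aqua (neutral), 3×hydroxo (-1 each); total -3. So Co + (-3) = 1−, giving Co = +2.
The complex ion is anionic, so cobalt takes the -ate form cobaltate(II).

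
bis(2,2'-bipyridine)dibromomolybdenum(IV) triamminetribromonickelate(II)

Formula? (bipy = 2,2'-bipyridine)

[Mo(bipy)2Br2][NiBr3(NH3)3]2

Cation [Mo…]: ligand charges -2, Mo(IV) ⇒ ion charge 2+.
Anion [Ni…]: ligand charges -3, Ni(II) ⇒ ion charge 1−.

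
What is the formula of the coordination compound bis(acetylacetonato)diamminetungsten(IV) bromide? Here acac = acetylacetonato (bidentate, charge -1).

Ligands: 2 ammine (NH3, neutral), 2 acetylacetonato (acac, -1). Ligand charge sum = -2.
With W in oxidation state +4, the complex ion is [W...]^2+.
Charge balance with bromide (-1) requires 1 complex ion per 2 bromide.

[W(acac)2(NH3)2]Br2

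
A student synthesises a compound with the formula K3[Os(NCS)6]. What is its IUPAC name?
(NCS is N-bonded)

potassium hexaisothiocyanatoosmate(III)

The 3 potassium counter-ions carry a total charge of +3, so each complex ion is 3−.
Ligand charges: 6×isothiocyanato (-1 each); total -6. So Os + (-6) = 3−, giving Os = +3.
The complex ion is anionic, so osmium takes the -ate form osmate(III).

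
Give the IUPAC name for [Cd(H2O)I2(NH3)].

ammineaquadiiodocadmium(II)

There is no counter-ion, so the complex is neutral overall.
Ligand charges: 1×ammine (neutral), 2×iodo (-1 each), 1×aqua (neutral); total -2. So Cd + (-2) = 0, giving Cd = +2.
Ligands are named alphabetically: ammine before aqua before iodo.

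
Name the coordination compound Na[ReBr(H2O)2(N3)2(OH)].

sodium diaquadiazidobromohydroxorhenate(III)

The 1 sodium counter-ion carries a total charge of +1, so each complex ion is 1−.
Ligand charges: 2×azido (-1 each), 1×hydroxo (-1 each), 2×aqua (neutral), 1×bromo (-1 each); total -4. So Re + (-4) = 1−, giving Re = +3.
The complex ion is anionic, so rhenium takes the -ate form rhenate(III).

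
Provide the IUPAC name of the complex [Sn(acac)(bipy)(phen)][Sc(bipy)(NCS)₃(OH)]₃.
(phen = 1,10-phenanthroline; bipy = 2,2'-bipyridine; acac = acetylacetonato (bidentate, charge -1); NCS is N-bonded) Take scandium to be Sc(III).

(acetylacetonato)(2,2'-bipyridine)(1,10-phenanthroline)tin(IV) (2,2'-bipyridine)hydroxotriisothiocyanatoscandate(III)

Sc is given as +3; the anion's ligand charges sum to -4, so the complex anion is 1−.
With 3 anions per cation, the cation must be 3×1 = 3+.
Cation: ligand charges sum to -1; for the ion to be 3+, Sn = +4.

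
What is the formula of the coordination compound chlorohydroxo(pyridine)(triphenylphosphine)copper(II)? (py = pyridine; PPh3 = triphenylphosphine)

[CuCl(OH)(PPh3)(py)]

Ligands: 1 pyridine (py, neutral), 1 chloro (Cl, -1), 1 hydroxo (OH, -1), 1 triphenylphosphine (PPh3, neutral). Ligand charge sum = -2.
With Cu in oxidation state +2, the complex ion is [Cu...].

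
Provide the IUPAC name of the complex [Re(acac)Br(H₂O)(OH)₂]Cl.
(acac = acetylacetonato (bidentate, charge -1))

The 1 chloride counter-ion carries a total charge of -1, so each complex ion is 1+.
Ligand charges: 1×aqua (neutral), 1×bromo (-1 each), 2×hydroxo (-1 each), 1×acetylacetonato (-1 each); total -4. So Re + (-4) = 1+, giving Re = +5.
Ligands are named alphabetically: acetylacetonato before aqua before bromo before hydroxo.

(acetylacetonato)aquabromodihydroxorhenium(V) chloride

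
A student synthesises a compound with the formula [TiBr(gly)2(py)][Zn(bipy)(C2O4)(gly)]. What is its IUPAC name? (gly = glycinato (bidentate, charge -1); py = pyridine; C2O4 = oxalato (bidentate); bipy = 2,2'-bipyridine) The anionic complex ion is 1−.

Both ions are complex: the cation is named first with the plain metal name, the anion second with the -ate form; each ion's ligands are alphabetised independently.
The complex anion is given as 1−; its ligand charges sum to -3, so Zn = +2.
A 1:1 salt means the cation carries the equal and opposite charge, 1+.
Cation: ligand charges sum to -3; for the ion to be 1+, Ti = +4.

bromobis(glycinato)(pyridine)titanium(IV) (2,2'-bipyridine)(glycinato)oxalatozincate(II)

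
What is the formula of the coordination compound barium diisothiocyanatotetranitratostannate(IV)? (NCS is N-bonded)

Ba[Sn(NCS)2(NO3)4]

Ligands: 2 isothiocyanato (NCS, -1), 4 nitrato (NO3, -1). Ligand charge sum = -6.
With Sn in oxidation state +4, the complex ion is [Sn...]^2−.
Charge balance with barium (+2) requires 1 complex ion per 1 barium.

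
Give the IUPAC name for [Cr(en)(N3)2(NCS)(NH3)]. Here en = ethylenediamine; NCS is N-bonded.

There is no counter-ion, so the complex is neutral overall.
Ligand charges: 1×ethylenediamine (neutral), 2×azido (-1 each), 1×isothiocyanato (-1 each), 1×ammine (neutral); total -3. So Cr + (-3) = 0, giving Cr = +3.
Ligands are named alphabetically: ammine before azido before ethylenediamine before isothiocyanato.

amminediazido(ethylenediamine)isothiocyanatochromium(III)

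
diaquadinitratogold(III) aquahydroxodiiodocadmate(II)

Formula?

Cation [Au…]: ligand charges -2, Au(III) ⇒ ion charge 1+.
Anion [Cd…]: ligand charges -3, Cd(II) ⇒ ion charge 1−.
One 1+ cation balances one 1− anion.

[Au(H2O)2(NO3)2][Cd(H2O)I2(OH)]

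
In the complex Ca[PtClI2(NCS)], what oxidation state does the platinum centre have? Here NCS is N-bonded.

+2

1 calcium outside the brackets (+2 each) → the complex ion is 2−.
Ligand charges: 2×I = -2; 1×Cl = -1; 1×NCS = -1; sum -4.
Pt + (-4) = 2− ⇒ Pt is +2.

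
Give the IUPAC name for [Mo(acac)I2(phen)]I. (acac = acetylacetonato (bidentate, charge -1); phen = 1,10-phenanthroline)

The 1 iodide counter-ion carries a total charge of -1, so each complex ion is 1+.
Ligand charges: 1×acetylacetonato (-1 each), 1×1,10-phenanthroline (neutral), 2×iodo (-1 each); total -3. So Mo + (-3) = 1+, giving Mo = +4.
Ligands are named alphabetically: acetylacetonato before iodo before phenanthroline.

(acetylacetonato)diiodo(1,10-phenanthroline)molybdenum(IV) iodide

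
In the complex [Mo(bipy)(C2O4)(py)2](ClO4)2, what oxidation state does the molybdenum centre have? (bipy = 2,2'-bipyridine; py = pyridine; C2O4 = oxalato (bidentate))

2 perchlorate outside the brackets (-1 each) → the complex ion is 2+.
Ligand charges: 1×bipy neutral; 2×py neutral; 1×C2O4 = -2; sum -2.
Mo + (-2) = 2+ ⇒ Mo is +4.

+4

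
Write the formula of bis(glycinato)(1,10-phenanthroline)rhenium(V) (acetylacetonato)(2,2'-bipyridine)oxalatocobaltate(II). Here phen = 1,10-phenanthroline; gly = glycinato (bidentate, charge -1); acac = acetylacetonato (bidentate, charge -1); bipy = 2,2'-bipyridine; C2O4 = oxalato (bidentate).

[Re(gly)2(phen)][Co(acac)(bipy)(C2O4)]3

Cation [Re…]: ligand charges -2, Re(V) ⇒ ion charge 3+.
Anion [Co…]: ligand charges -3, Co(II) ⇒ ion charge 1−.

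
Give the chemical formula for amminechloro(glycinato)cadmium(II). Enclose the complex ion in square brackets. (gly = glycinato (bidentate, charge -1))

[CdCl(gly)(NH3)]

Ligands: 1 glycinato (gly, -1), 1 ammine (NH3, neutral), 1 chloro (Cl, -1). Ligand charge sum = -2.
With Cd in oxidation state +2, the complex ion is [Cd...].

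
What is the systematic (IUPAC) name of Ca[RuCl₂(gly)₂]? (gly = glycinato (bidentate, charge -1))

The 1 calcium counter-ion carries a total charge of +2, so each complex ion is 2−.
Ligand charges: 2×chloro (-1 each), 2×glycinato (-1 each); total -4. So Ru + (-4) = 2−, giving Ru = +2.
The complex ion is anionic, so ruthenium takes the -ate form ruthenate(II).

calcium dichlorobis(glycinato)ruthenate(II)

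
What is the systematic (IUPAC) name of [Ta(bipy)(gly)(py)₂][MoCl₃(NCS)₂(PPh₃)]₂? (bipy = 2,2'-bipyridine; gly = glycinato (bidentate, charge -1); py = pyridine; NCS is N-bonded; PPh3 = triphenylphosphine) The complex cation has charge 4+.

(2,2'-bipyridine)(glycinato)bis(pyridine)tantalum(V) trichlorodiisothiocyanato(triphenylphosphine)molybdate(III)

Both ions are complex: the cation is named first with the plain metal name, the anion second with the -ate form; each ion's ligands are alphabetised independently.
The complex cation is given as 4+; its ligand charges sum to -1, so Ta = +5.
With 2 anions per cation, each anion must be 4/2 = 2−.
Anion: ligand charges sum to -5; for the ion to be 2−, Mo = +3.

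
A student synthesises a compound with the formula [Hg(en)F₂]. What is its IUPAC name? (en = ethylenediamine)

There is no counter-ion, so the complex is neutral overall.
Ligand charges: 1×ethylenediamine (neutral), 2×fluoro (-1 each); total -2. So Hg + (-2) = 0, giving Hg = +2.
Ligands are named alphabetically: ethylenediamine before fluoro.

(ethylenediamine)difluoromercury(II)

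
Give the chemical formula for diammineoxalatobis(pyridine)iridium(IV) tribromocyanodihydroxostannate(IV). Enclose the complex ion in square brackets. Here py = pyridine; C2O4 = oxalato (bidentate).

[Ir(C2O4)(NH3)2(py)2][SnBr3(CN)(OH)2]

Cation [Ir…]: ligand charges -2, Ir(IV) ⇒ ion charge 2+.
Anion [Sn…]: ligand charges -6, Sn(IV) ⇒ ion charge 2−.
One 2+ cation balances one 2− anion.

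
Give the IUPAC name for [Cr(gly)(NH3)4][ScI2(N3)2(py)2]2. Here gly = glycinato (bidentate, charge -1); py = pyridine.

Both ions are complex: the cation is named first with the plain metal name, the anion second with the -ate form; each ion's ligands are alphabetised independently.
Scandium is always +3 in its complexes; the anion's ligand charges sum to -4, so the complex anion is 1−.
With 2 anions per cation, the cation must be 2×1 = 2+.
Cation: ligand charges sum to -1; for the ion to be 2+, Cr = +3.

tetraammine(glycinato)chromium(III) diazidodiiodobis(pyridine)scandate(III)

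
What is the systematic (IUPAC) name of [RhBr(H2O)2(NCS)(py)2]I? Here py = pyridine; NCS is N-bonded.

The 1 iodide counter-ion carries a total charge of -1, so each complex ion is 1+.
Ligand charges: 2×pyridine (neutral), 2×aqua (neutral), 1×bromo (-1 each), 1×isothiocyanato (-1 each); total -2. So Rh + (-2) = 1+, giving Rh = +3.
Ligands are named alphabetically: aqua before bromo before isothiocyanato before pyridine.

diaquabromoisothiocyanatobis(pyridine)rhodium(III) iodide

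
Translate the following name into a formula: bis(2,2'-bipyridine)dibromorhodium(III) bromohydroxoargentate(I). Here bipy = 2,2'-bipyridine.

Cation [Rh…]: ligand charges -2, Rh(III) ⇒ ion charge 1+.
Anion [Ag…]: ligand charges -2, Ag(I) ⇒ ion charge 1−.
One 1+ cation balances one 1− anion.

[Rh(bipy)2Br2][AgBr(OH)]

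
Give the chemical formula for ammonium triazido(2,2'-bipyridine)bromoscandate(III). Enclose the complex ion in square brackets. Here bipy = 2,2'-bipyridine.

NH4[Sc(bipy)Br(N3)3]

Ligands: 1 bromo (Br, -1), 1 2,2'-bipyridine (bipy, neutral), 3 azido (N3, -1). Ligand charge sum = -4.
Charge balance with ammonium (+1) requires 1 complex ion per 1 ammonium.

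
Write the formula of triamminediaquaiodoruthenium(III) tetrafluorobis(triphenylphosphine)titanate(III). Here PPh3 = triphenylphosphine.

[Ru(H2O)2I(NH3)3][TiF4(PPh3)2]2

Cation [Ru…]: ligand charges -1, Ru(III) ⇒ ion charge 2+.
Anion [Ti…]: ligand charges -4, Ti(III) ⇒ ion charge 1−.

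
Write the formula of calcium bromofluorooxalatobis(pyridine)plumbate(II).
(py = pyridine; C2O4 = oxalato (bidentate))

Ca[PbBr(C2O4)F(py)2]

Ligands: 2 pyridine (py, neutral), 1 bromo (Br, -1), 1 fluoro (F, -1), 1 oxalato (C2O4, -2). Ligand charge sum = -4.
Charge balance with calcium (+2) requires 1 complex ion per 1 calcium.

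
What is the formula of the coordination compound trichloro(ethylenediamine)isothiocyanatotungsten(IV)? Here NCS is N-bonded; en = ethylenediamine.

[WCl3(en)(NCS)]

Ligands: 1 isothiocyanato (NCS, -1), 1 ethylenediamine (en, neutral), 3 chloro (Cl, -1). Ligand charge sum = -4.
With W in oxidation state +4, the complex ion is [W...].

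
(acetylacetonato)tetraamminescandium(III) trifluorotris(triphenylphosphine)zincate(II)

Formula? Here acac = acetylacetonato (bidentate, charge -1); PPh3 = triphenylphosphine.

[Sc(acac)(NH3)4][ZnF3(PPh3)3]2

Cation [Sc…]: ligand charges -1, Sc(III) ⇒ ion charge 2+.
Anion [Zn…]: ligand charges -3, Zn(II) ⇒ ion charge 1−.
One 2+ cation requires 2 of the 1− anion.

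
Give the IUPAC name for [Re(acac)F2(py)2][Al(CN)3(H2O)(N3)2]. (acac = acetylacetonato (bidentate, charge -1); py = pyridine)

Both ions are complex: the cation is named first with the plain metal name, the anion second with the -ate form; each ion's ligands are alphabetised independently.
Aluminium is always +3 in its complexes; the anion's ligand charges sum to -5, so the complex anion is 2−.
A 1:1 salt means the cation carries the equal and opposite charge, 2+.
Cation: ligand charges sum to -3; for the ion to be 2+, Re = +5.

(acetylacetonato)difluorobis(pyridine)rhenium(V) aquadiazidotricyanoaluminate(III)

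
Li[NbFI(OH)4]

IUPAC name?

lithium fluorotetrahydroxoiodoniobate(V)

The 1 lithium counter-ion carries a total charge of +1, so each complex ion is 1−.
Ligand charges: 1×iodo (-1 each), 1×fluoro (-1 each), 4×hydroxo (-1 each); total -6. So Nb + (-6) = 1−, giving Nb = +5.
The complex ion is anionic, so niobium takes the -ate form niobate(V).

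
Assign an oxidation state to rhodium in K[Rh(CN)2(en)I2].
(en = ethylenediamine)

+3

1 potassium outside the brackets (+1 each) → the complex ion is 1−.
Ligand charges: 2×I = -2; 2×CN = -2; 1×en neutral; sum -4.
Rh + (-4) = 1− ⇒ Rh is +3.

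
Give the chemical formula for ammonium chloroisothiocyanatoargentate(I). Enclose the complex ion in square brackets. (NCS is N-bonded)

NH4[AgCl(NCS)]

Ligands: 1 isothiocyanato (NCS, -1), 1 chloro (Cl, -1). Ligand charge sum = -2.
With Ag in oxidation state +1, the complex ion is [Ag...]^1−.
Charge balance with ammonium (+1) requires 1 complex ion per 1 ammonium.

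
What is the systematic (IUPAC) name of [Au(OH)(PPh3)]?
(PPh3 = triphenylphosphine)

hydroxo(triphenylphosphine)gold(I)

There is no counter-ion, so the complex is neutral overall.
Ligand charges: 1×hydroxo (-1 each), 1×triphenylphosphine (neutral); total -1. So Au + (-1) = 0, giving Au = +1.
Ligands are named alphabetically: hydroxo before triphenylphosphine.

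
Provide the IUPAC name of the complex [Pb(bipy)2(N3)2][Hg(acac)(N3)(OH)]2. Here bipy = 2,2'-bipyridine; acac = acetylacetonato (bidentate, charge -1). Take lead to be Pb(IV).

Both ions are complex: the cation is named first with the plain metal name, the anion second with the -ate form; each ion's ligands are alphabetised independently.
Pb is given as +4; the cation's ligand charges sum to -2, so the complex cation is 2+.
With 2 anions per cation, each anion must be 2/2 = 1−.
Anion: ligand charges sum to -3; for the ion to be 1−, Hg = +2.

diazidobis(2,2'-bipyridine)lead(IV) (acetylacetonato)azidohydroxomercurate(II)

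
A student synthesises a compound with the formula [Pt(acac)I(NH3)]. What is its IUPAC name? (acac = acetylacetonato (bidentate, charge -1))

There is no counter-ion, so the complex is neutral overall.
Ligand charges: 1×acetylacetonato (-1 each), 1×ammine (neutral), 1×iodo (-1 each); total -2. So Pt + (-2) = 0, giving Pt = +2.
Ligands are named alphabetically: acetylacetonato before ammine before iodo.

(acetylacetonato)ammineiodoplatinum(II)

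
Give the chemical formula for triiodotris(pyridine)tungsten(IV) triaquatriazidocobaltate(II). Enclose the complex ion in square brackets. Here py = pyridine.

Cation [W…]: ligand charges -3, W(IV) ⇒ ion charge 1+.
Anion [Co…]: ligand charges -3, Co(II) ⇒ ion charge 1−.
One 1+ cation balances one 1− anion.

[WI3(py)3][Co(H2O)3(N3)3]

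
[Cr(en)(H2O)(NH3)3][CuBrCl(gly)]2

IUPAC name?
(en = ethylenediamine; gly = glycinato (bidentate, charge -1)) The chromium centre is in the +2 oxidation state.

Both ions are complex: the cation is named first with the plain metal name, the anion second with the -ate form; each ion's ligands are alphabetised independently.
Cr is given as +2; the cation's ligand charges sum to 0, so the complex cation is 2+.
With 2 anions per cation, each anion must be 2/2 = 1−.
Anion: ligand charges sum to -3; for the ion to be 1−, Cu = +2.

triammineaqua(ethylenediamine)chromium(II) bromochloro(glycinato)cuprate(II)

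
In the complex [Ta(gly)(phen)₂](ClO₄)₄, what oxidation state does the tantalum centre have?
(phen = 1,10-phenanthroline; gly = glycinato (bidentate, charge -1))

4 perchlorate outside the brackets (-1 each) → the complex ion is 4+.
Ligand charges: 2×phen neutral; 1×gly = -1; sum -1.
Ta + (-1) = 4+ ⇒ Ta is +5.

+5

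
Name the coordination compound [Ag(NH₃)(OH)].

amminehydroxosilver(I)

There is no counter-ion, so the complex is neutral overall.
Ligand charges: 1×hydroxo (-1 each), 1×ammine (neutral); total -1. So Ag + (-1) = 0, giving Ag = +1.
Ligands are named alphabetically: ammine before hydroxo.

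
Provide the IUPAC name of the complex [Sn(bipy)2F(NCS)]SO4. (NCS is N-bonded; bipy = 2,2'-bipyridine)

bis(2,2'-bipyridine)fluoroisothiocyanatotin(IV) sulfate

The 1 sulfate counter-ion carries a total charge of -2, so each complex ion is 2+.
Ligand charges: 1×isothiocyanato (-1 each), 2×2,2'-bipyridine (neutral), 1×fluoro (-1 each); total -2. So Sn + (-2) = 2+, giving Sn = +4.
Ligands are named alphabetically: bipyridine before fluoro before isothiocyanato.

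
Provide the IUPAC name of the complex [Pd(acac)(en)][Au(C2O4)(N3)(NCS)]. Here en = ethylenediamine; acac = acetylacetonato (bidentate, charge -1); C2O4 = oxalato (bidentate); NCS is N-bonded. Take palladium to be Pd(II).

(acetylacetonato)(ethylenediamine)palladium(II) azidoisothiocyanatooxalatoaurate(III)

Both ions are complex: the cation is named first with the plain metal name, the anion second with the -ate form; each ion's ligands are alphabetised independently.
Pd is given as +2; the cation's ligand charges sum to -1, so the complex cation is 1+.
A 1:1 salt means the anion carries the equal and opposite charge, 1−.
Anion: ligand charges sum to -4; for the ion to be 1−, Au = +3.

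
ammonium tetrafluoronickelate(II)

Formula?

(NH4)2[NiF4]

Ligands: 4 fluoro (F, -1). Ligand charge sum = -4.
With Ni in oxidation state +2, the complex ion is [Ni...]^2−.
Charge balance with ammonium (+1) requires 1 complex ion per 2 ammonium.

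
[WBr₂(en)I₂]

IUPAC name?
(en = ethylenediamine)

There is no counter-ion, so the complex is neutral overall.
Ligand charges: 2×iodo (-1 each), 1×ethylenediamine (neutral), 2×bromo (-1 each); total -4. So W + (-4) = 0, giving W = +4.
Ligands are named alphabetically: bromo before ethylenediamine before iodo.

dibromo(ethylenediamine)diiodotungsten(IV)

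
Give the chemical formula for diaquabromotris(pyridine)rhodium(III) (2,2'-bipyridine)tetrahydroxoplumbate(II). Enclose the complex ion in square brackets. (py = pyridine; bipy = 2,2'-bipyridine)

Cation [Rh…]: ligand charges -1, Rh(III) ⇒ ion charge 2+.
Anion [Pb…]: ligand charges -4, Pb(II) ⇒ ion charge 2−.
One 2+ cation balances one 2− anion.

[RhBr(H2O)2(py)3][Pb(bipy)(OH)4]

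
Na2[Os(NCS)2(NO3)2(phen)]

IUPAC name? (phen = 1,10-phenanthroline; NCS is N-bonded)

sodium diisothiocyanatodinitrato(1,10-phenanthroline)osmate(II)

The 2 sodium counter-ions carry a total charge of +2, so each complex ion is 2−.
Ligand charges: 1×1,10-phenanthroline (neutral), 2×isothiocyanato (-1 each), 2×nitrato (-1 each); total -4. So Os + (-4) = 2−, giving Os = +2.
Ligands are named alphabetically: isothiocyanato before nitrato before phenanthroline.
The complex ion is anionic, so osmium takes the -ate form osmate(II).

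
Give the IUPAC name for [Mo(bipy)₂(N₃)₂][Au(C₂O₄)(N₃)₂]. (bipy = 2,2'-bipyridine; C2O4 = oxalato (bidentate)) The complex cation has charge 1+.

diazidobis(2,2'-bipyridine)molybdenum(III) diazidooxalatoaurate(III)

Both ions are complex: the cation is named first with the plain metal name, the anion second with the -ate form; each ion's ligands are alphabetised independently.
The complex cation is given as 1+; its ligand charges sum to -2, so Mo = +3.
A 1:1 salt means the anion carries the equal and opposite charge, 1−.
Anion: ligand charges sum to -4; for the ion to be 1−, Au = +3.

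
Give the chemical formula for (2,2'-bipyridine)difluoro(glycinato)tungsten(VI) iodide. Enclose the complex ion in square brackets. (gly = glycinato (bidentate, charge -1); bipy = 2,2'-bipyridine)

Ligands: 1 glycinato (gly, -1), 2 fluoro (F, -1), 1 2,2'-bipyridine (bipy, neutral). Ligand charge sum = -3.
Charge balance with iodide (-1) requires 1 complex ion per 3 iodide.

[W(bipy)F2(gly)]I3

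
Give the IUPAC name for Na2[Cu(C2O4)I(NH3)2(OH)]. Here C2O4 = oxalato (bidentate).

sodium diamminehydroxoiodooxalatocuprate(II)

The 2 sodium counter-ions carry a total charge of +2, so each complex ion is 2−.
Ligand charges: 1×hydroxo (-1 each), 2×ammine (neutral), 1×oxalato (-2 each), 1×iodo (-1 each); total -4. So Cu + (-4) = 2−, giving Cu = +2.
Ligands are named alphabetically: ammine before hydroxo before iodo before oxalato.
The complex ion is anionic, so copper takes the -ate form cuprate(II).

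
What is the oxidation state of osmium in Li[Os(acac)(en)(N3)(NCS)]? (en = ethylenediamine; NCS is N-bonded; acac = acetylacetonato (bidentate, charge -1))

1 lithium outside the brackets (+1 each) → the complex ion is 1−.
Ligand charges: 1×en neutral; 1×NCS = -1; 1×acac = -1; 1×N3 = -1; sum -3.
Os + (-3) = 1− ⇒ Os is +2.

+2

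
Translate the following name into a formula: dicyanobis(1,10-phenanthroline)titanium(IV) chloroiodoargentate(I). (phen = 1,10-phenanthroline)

Cation [Ti…]: ligand charges -2, Ti(IV) ⇒ ion charge 2+.
Anion [Ag…]: ligand charges -2, Ag(I) ⇒ ion charge 1−.
One 2+ cation requires 2 of the 1− anion.

[Ti(CN)2(phen)2][AgClI]2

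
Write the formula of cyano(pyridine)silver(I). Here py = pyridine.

Ligands: 1 pyridine (py, neutral), 1 cyano (CN, -1). Ligand charge sum = -1.
With Ag in oxidation state +1, the complex ion is [Ag...].

[Ag(CN)(py)]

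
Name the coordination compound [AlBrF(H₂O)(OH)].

There is no counter-ion, so the complex is neutral overall.
Ligand charges: 1×bromo (-1 each), 1×aqua (neutral), 1×fluoro (-1 each), 1×hydroxo (-1 each); total -3. So Al + (-3) = 0, giving Al = +3.
Ligands are named alphabetically: aqua before bromo before fluoro before hydroxo.

aquabromofluorohydroxoaluminium(III)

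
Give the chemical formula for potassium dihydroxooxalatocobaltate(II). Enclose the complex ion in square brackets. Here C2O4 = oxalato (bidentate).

Ligands: 1 oxalato (C2O4, -2), 2 hydroxo (OH, -1). Ligand charge sum = -4.
With Co in oxidation state +2, the complex ion is [Co...]^2−.
Charge balance with potassium (+1) requires 1 complex ion per 2 potassium.

K2[Co(C2O4)(OH)2]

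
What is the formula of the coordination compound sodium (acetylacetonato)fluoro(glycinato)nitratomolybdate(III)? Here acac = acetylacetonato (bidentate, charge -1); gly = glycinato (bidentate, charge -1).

Ligands: 1 acetylacetonato (acac, -1), 1 fluoro (F, -1), 1 glycinato (gly, -1), 1 nitrato (NO3, -1). Ligand charge sum = -4.
Charge balance with sodium (+1) requires 1 complex ion per 1 sodium.

Na[Mo(acac)F(gly)(NO3)]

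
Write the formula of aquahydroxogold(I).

[Au(H2O)(OH)]

Ligands: 1 hydroxo (OH, -1), 1 aqua (H2O, neutral). Ligand charge sum = -1.
With Au in oxidation state +1, the complex ion is [Au...].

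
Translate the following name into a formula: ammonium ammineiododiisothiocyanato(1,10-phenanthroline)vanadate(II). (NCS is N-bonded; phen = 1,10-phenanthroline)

NH4[VI(NCS)2(NH3)(phen)]

Ligands: 2 isothiocyanato (NCS, -1), 1 1,10-phenanthroline (phen, neutral), 1 iodo (I, -1), 1 ammine (NH3, neutral). Ligand charge sum = -3.
With V in oxidation state +2, the complex ion is [V...]^1−.
Charge balance with ammonium (+1) requires 1 complex ion per 1 ammonium.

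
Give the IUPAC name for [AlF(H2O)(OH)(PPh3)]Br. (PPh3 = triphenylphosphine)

The 1 bromide counter-ion carries a total charge of -1, so each complex ion is 1+.
Ligand charges: 1×triphenylphosphine (neutral), 1×fluoro (-1 each), 1×aqua (neutral), 1×hydroxo (-1 each); total -2. So Al + (-2) = 1+, giving Al = +3.
Ligands are named alphabetically: aqua before fluoro before hydroxo before triphenylphosphine.

aquafluorohydroxo(triphenylphosphine)aluminium(III) bromide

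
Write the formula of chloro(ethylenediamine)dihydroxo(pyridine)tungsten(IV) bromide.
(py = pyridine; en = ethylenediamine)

Ligands: 1 chloro (Cl, -1), 1 pyridine (py, neutral), 2 hydroxo (OH, -1), 1 ethylenediamine (en, neutral). Ligand charge sum = -3.
With W in oxidation state +4, the complex ion is [W...]^1+.
Charge balance with bromide (-1) requires 1 complex ion per 1 bromide.

[WCl(en)(OH)2(py)]Br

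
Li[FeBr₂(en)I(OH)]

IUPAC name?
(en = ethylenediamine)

lithium dibromo(ethylenediamine)hydroxoiodoferrate(III)

The 1 lithium counter-ion carries a total charge of +1, so each complex ion is 1−.
Ligand charges: 1×hydroxo (-1 each), 1×ethylenediamine (neutral), 2×bromo (-1 each), 1×iodo (-1 each); total -4. So Fe + (-4) = 1−, giving Fe = +3.
Ligands are named alphabetically: bromo before ethylenediamine before hydroxo before iodo.
The complex ion is anionic, so iron takes the -ate form ferrate(III).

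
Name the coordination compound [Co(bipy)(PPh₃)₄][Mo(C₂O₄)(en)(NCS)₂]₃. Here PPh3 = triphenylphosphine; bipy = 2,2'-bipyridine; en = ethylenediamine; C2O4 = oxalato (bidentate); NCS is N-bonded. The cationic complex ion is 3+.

(2,2'-bipyridine)tetrakis(triphenylphosphine)cobalt(III) (ethylenediamine)diisothiocyanatooxalatomolybdate(III)

Both ions are complex: the cation is named first with the plain metal name, the anion second with the -ate form; each ion's ligands are alphabetised independently.
The complex cation is given as 3+; its ligand charges sum to 0, so Co = +3.
With 3 anions per cation, each anion must be 3/3 = 1−.
Anion: ligand charges sum to -4; for the ion to be 1−, Mo = +3.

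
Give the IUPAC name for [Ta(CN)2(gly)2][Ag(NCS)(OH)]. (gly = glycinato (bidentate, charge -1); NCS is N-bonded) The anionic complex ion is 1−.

The complex anion is given as 1−; its ligand charges sum to -2, so Ag = +1.
A 1:1 salt means the cation carries the equal and opposite charge, 1+.
Cation: ligand charges sum to -4; for the ion to be 1+, Ta = +5.

dicyanobis(glycinato)tantalum(V) hydroxoisothiocyanatoargentate(I)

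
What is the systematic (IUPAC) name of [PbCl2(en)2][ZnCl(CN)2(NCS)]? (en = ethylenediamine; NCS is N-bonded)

Both ions are complex: the cation is named first with the plain metal name, the anion second with the -ate form; each ion's ligands are alphabetised independently.
Zinc is always +2 in its complexes; the anion's ligand charges sum to -4, so the complex anion is 2−.
A 1:1 salt means the cation carries the equal and opposite charge, 2+.
Cation: ligand charges sum to -2; for the ion to be 2+, Pb = +4.

dichlorobis(ethylenediamine)lead(IV) chlorodicyanoisothiocyanatozincate(II)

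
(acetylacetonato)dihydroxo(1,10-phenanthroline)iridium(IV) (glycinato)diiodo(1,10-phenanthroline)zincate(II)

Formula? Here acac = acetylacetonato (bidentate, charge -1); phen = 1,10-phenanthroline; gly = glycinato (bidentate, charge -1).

[Ir(acac)(OH)2(phen)][Zn(gly)I2(phen)]

Cation [Ir…]: ligand charges -3, Ir(IV) ⇒ ion charge 1+.
Anion [Zn…]: ligand charges -3, Zn(II) ⇒ ion charge 1−.
One 1+ cation balances one 1− anion.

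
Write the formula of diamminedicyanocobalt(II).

Ligands: 2 cyano (CN, -1), 2 ammine (NH3, neutral). Ligand charge sum = -2.
With Co in oxidation state +2, the complex ion is [Co...].

[Co(CN)2(NH3)2]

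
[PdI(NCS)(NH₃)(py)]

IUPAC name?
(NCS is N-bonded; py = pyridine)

ammineiodoisothiocyanato(pyridine)palladium(II)

There is no counter-ion, so the complex is neutral overall.
Ligand charges: 1×iodo (-1 each), 1×isothiocyanato (-1 each), 1×ammine (neutral), 1×pyridine (neutral); total -2. So Pd + (-2) = 0, giving Pd = +2.
Ligands are named alphabetically: ammine before iodo before isothiocyanato before pyridine.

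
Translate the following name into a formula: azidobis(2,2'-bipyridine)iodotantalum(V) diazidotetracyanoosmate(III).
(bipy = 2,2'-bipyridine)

[Ta(bipy)2I(N3)][Os(CN)4(N3)2]

Cation [Ta…]: ligand charges -2, Ta(V) ⇒ ion charge 3+.
Anion [Os…]: ligand charges -6, Os(III) ⇒ ion charge 3−.
One 3+ cation balances one 3− anion.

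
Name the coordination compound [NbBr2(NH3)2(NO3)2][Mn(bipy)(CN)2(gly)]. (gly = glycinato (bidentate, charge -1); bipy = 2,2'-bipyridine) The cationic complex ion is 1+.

diamminedibromodinitratoniobium(V) (2,2'-bipyridine)dicyano(glycinato)manganate(II)

Both ions are complex: the cation is named first with the plain metal name, the anion second with the -ate form; each ion's ligands are alphabetised independently.
The complex cation is given as 1+; its ligand charges sum to -4, so Nb = +5.
A 1:1 salt means the anion carries the equal and opposite charge, 1−.
Anion: ligand charges sum to -3; for the ion to be 1−, Mn = +2.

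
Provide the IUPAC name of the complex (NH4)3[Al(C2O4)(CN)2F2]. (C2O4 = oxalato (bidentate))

The 3 ammonium counter-ions carry a total charge of +3, so each complex ion is 3−.
Ligand charges: 2×fluoro (-1 each), 2×cyano (-1 each), 1×oxalato (-2 each); total -6. So Al + (-6) = 3−, giving Al = +3.
Ligands are named alphabetically: cyano before fluoro before oxalato.
The complex ion is anionic, so aluminium takes the -ate form aluminate(III).

ammonium dicyanodifluorooxalatoaluminate(III)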